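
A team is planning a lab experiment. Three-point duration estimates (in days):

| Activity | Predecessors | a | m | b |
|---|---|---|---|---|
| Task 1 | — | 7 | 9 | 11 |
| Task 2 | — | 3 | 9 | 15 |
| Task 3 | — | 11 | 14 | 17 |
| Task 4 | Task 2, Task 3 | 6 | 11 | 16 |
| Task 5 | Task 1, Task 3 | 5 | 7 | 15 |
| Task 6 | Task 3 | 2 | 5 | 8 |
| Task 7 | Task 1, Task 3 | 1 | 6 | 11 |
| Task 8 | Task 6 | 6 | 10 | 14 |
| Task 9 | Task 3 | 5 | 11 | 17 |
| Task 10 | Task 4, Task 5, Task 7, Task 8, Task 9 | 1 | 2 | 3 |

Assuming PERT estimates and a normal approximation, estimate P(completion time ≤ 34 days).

te_Task 1 = (7 + 4·9 + 11)/6 = 54/6 = 9; σ²_Task 1 = ((11−7)/6)² = 0.444
te_Task 2 = (3 + 4·9 + 15)/6 = 54/6 = 9; σ²_Task 2 = ((15−3)/6)² = 4.000
te_Task 3 = (11 + 4·14 + 17)/6 = 84/6 = 14; σ²_Task 3 = ((17−11)/6)² = 1.000
te_Task 4 = (6 + 4·11 + 16)/6 = 66/6 = 11; σ²_Task 4 = ((16−6)/6)² = 2.778
te_Task 5 = (5 + 4·7 + 15)/6 = 48/6 = 8; σ²_Task 5 = ((15−5)/6)² = 2.778
te_Task 6 = (2 + 4·5 + 8)/6 = 30/6 = 5; σ²_Task 6 = ((8−2)/6)² = 1.000
te_Task 7 = (1 + 4·6 + 11)/6 = 36/6 = 6; σ²_Task 7 = ((11−1)/6)² = 2.778
te_Task 8 = (6 + 4·10 + 14)/6 = 60/6 = 10; σ²_Task 8 = ((14−6)/6)² = 1.778
te_Task 9 = (5 + 4·11 + 17)/6 = 66/6 = 11; σ²_Task 9 = ((17−5)/6)² = 4.000
te_Task 10 = (1 + 4·2 + 3)/6 = 12/6 = 2; σ²_Task 10 = ((3−1)/6)² = 0.111

Forward pass:
ES_Task 1 = 0; EF_Task 1 = 9
ES_Task 2 = 0; EF_Task 2 = 9
ES_Task 3 = 0; EF_Task 3 = 14
ES_Task 4 = max(EF_Task 2=9, EF_Task 3=14) = 14; EF_Task 4 = 14+11 = 25
ES_Task 5 = max(EF_Task 1=9, EF_Task 3=14) = 14; EF_Task 5 = 14+8 = 22
ES_Task 6 = 14; EF_Task 6 = 14+5 = 19
ES_Task 7 = max(EF_Task 1=9, EF_Task 3=14) = 14; EF_Task 7 = 14+6 = 20
ES_Task 8 = 19; EF_Task 8 = 19+10 = 29
ES_Task 9 = 14; EF_Task 9 = 14+11 = 25
ES_Task 10 = max(EF_Task 4=25, EF_Task 5=22, EF_Task 7=20, EF_Task 8=29, EF_Task 9=25) = 29; EF_Task 10 = 29+2 = 31
Expected project duration μ = 31 days. Critical path: Task 3 → Task 6 → Task 8 → Task 10.

Variance along critical path = 1.000 + 1.000 + 1.778 + 0.111 = 3.889; σ = √3.889 = 1.972 days.
Z = (34 − 31) / 1.972 = 1.521
P(T ≤ 34) = Φ(1.521) ≈ 0.936

0.936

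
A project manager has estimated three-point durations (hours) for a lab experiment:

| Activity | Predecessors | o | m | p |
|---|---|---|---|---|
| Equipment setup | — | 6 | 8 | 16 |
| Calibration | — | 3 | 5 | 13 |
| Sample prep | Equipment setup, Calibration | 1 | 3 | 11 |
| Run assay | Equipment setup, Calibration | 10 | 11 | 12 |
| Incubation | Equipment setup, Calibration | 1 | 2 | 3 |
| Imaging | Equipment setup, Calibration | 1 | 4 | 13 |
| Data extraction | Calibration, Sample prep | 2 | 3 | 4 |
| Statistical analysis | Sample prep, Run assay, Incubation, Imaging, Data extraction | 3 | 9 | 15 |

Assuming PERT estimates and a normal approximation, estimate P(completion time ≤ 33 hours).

0.936

te_Equipment setup = (6 + 4·8 + 16)/6 = 54/6 = 9; σ²_Equipment setup = ((16−6)/6)² = 2.778
te_Calibration = (3 + 4·5 + 13)/6 = 36/6 = 6; σ²_Calibration = ((13−3)/6)² = 2.778
te_Sample prep = (1 + 4·3 + 11)/6 = 24/6 = 4; σ²_Sample prep = ((11−1)/6)² = 2.778
te_Run assay = (10 + 4·11 + 12)/6 = 66/6 = 11; σ²_Run assay = ((12−10)/6)² = 0.111
te_Incubation = (1 + 4·2 + 3)/6 = 12/6 = 2; σ²_Incubation = ((3−1)/6)² = 0.111
te_Imaging = (1 + 4·4 + 13)/6 = 30/6 = 5; σ²_Imaging = ((13−1)/6)² = 4.000
te_Data extraction = (2 + 4·3 + 4)/6 = 18/6 = 3; σ²_Data extraction = ((4−2)/6)² = 0.111
te_Statistical analysis = (3 + 4·9 + 15)/6 = 54/6 = 9; σ²_Statistical analysis = ((15−3)/6)² = 4.000

Forward pass:
ES_Equipment setup = 0; EF_Equipment setup = 9
ES_Calibration = 0; EF_Calibration = 6
ES_Sample prep = max(EF_Equipment setup=9, EF_Calibration=6) = 9; EF_Sample prep = 9+4 = 13
ES_Run assay = max(EF_Equipment setup=9, EF_Calibration=6) = 9; EF_Run assay = 9+11 = 20
ES_Incubation = max(EF_Equipment setup=9, EF_Calibration=6) = 9; EF_Incubation = 9+2 = 11
ES_Imaging = max(EF_Equipment setup=9, EF_Calibration=6) = 9; EF_Imaging = 9+5 = 14
ES_Data extraction = max(EF_Calibration=6, EF_Sample prep=13) = 13; EF_Data extraction = 13+3 = 16
ES_Statistical analysis = max(EF_Sample prep=13, EF_Run assay=20, EF_Incubation=11, EF_Imaging=14, EF_Data extraction=16) = 20; EF_Statistical analysis = 20+9 = 29
Expected project duration μ = 29 hours. Critical path: Equipment setup → Run assay → Statistical analysis.

Variance along critical path = 2.778 + 0.111 + 4.000 = 6.889; σ = √6.889 = 2.625 hours.
Z = (33 − 29) / 2.625 = 1.524
P(T ≤ 33) = Φ(1.524) ≈ 0.936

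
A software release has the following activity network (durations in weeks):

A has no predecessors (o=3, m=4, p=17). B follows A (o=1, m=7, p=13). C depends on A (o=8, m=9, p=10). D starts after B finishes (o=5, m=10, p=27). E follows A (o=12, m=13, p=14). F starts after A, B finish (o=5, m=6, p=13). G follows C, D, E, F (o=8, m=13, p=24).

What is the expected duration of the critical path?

te_A = (3 + 4·4 + 17)/6 = 36/6 = 6
te_B = (1 + 4·7 + 13)/6 = 42/6 = 7
te_C = (8 + 4·9 + 10)/6 = 54/6 = 9
te_D = (5 + 4·10 + 27)/6 = 72/6 = 12
te_E = (12 + 4·13 + 14)/6 = 78/6 = 13
te_F = (5 + 4·6 + 13)/6 = 42/6 = 7
te_G = (8 + 4·13 + 24)/6 = 84/6 = 14

Forward pass:
ES_A = 0; EF_A = 6
ES_B = 6; EF_B = 6+7 = 13
ES_C = 6; EF_C = 6+9 = 15
ES_D = 13; EF_D = 13+12 = 25
ES_E = 6; EF_E = 6+13 = 19
ES_F = max(EF_A=6, EF_B=13) = 13; EF_F = 13+7 = 20
ES_G = max(EF_C=15, EF_D=25, EF_E=19, EF_F=20) = 25; EF_G = 25+14 = 39
Expected project duration μ = 39 weeks. Critical path: A → B → D → G.

39 weeks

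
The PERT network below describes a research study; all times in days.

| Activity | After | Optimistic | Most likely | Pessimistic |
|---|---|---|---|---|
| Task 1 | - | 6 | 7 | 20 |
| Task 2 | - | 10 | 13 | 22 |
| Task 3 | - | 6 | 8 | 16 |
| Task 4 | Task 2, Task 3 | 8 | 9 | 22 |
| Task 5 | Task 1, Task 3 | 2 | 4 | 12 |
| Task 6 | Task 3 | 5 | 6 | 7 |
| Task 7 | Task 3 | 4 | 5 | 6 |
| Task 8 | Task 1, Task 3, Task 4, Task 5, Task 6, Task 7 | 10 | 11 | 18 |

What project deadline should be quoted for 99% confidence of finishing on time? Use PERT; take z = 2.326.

44.8 days

te_Task 1 = (6 + 4·7 + 20)/6 = 54/6 = 9; σ²_Task 1 = ((20−6)/6)² = 5.444
te_Task 2 = (10 + 4·13 + 22)/6 = 84/6 = 14; σ²_Task 2 = ((22−10)/6)² = 4.000
te_Task 3 = (6 + 4·8 + 16)/6 = 54/6 = 9; σ²_Task 3 = ((16−6)/6)² = 2.778
te_Task 4 = (8 + 4·9 + 22)/6 = 66/6 = 11; σ²_Task 4 = ((22−8)/6)² = 5.444
te_Task 5 = (2 + 4·4 + 12)/6 = 30/6 = 5; σ²_Task 5 = ((12−2)/6)² = 2.778
te_Task 6 = (5 + 4·6 + 7)/6 = 36/6 = 6; σ²_Task 6 = ((7−5)/6)² = 0.111
te_Task 7 = (4 + 4·5 + 6)/6 = 30/6 = 5; σ²_Task 7 = ((6−4)/6)² = 0.111
te_Task 8 = (10 + 4·11 + 18)/6 = 72/6 = 12; σ²_Task 8 = ((18−10)/6)² = 1.778

Forward pass:
ES_Task 1 = 0; EF_Task 1 = 9
ES_Task 2 = 0; EF_Task 2 = 14
ES_Task 3 = 0; EF_Task 3 = 9
ES_Task 4 = max(EF_Task 2=14, EF_Task 3=9) = 14; EF_Task 4 = 14+11 = 25
ES_Task 5 = max(EF_Task 1=9, EF_Task 3=9) = 9; EF_Task 5 = 9+5 = 14
ES_Task 6 = 9; EF_Task 6 = 9+6 = 15
ES_Task 7 = 9; EF_Task 7 = 9+5 = 14
ES_Task 8 = max(EF_Task 1=9, EF_Task 3=9, EF_Task 4=25, EF_Task 5=14, EF_Task 6=15, EF_Task 7=14) = 25; EF_Task 8 = 25+12 = 37
Expected project duration μ = 37 days. Critical path: Task 2 → Task 4 → Task 8.

Variance along critical path = 4.000 + 5.444 + 1.778 = 11.222; σ = 3.350 days.
D = μ + z·σ = 37 + 2.326·3.350 = 44.8 days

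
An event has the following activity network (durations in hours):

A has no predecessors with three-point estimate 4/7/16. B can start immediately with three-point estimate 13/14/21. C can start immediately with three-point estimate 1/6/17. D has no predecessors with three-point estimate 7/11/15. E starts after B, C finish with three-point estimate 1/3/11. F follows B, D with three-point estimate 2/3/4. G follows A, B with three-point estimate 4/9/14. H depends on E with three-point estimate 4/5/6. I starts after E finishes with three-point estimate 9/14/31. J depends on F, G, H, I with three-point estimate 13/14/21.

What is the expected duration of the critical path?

50 hours

te_A = (4 + 4·7 + 16)/6 = 48/6 = 8
te_B = (13 + 4·14 + 21)/6 = 90/6 = 15
te_C = (1 + 4·6 + 17)/6 = 42/6 = 7
te_D = (7 + 4·11 + 15)/6 = 66/6 = 11
te_E = (1 + 4·3 + 11)/6 = 24/6 = 4
te_F = (2 + 4·3 + 4)/6 = 18/6 = 3
te_G = (4 + 4·9 + 14)/6 = 54/6 = 9
te_H = (4 + 4·5 + 6)/6 = 30/6 = 5
te_I = (9 + 4·14 + 31)/6 = 96/6 = 16
te_J = (13 + 4·14 + 21)/6 = 90/6 = 15

Forward pass:
ES_A = 0; EF_A = 8
ES_B = 0; EF_B = 15
ES_C = 0; EF_C = 7
ES_D = 0; EF_D = 11
ES_E = max(EF_B=15, EF_C=7) = 15; EF_E = 15+4 = 19
ES_F = max(EF_B=15, EF_D=11) = 15; EF_F = 15+3 = 18
ES_G = max(EF_A=8, EF_B=15) = 15; EF_G = 15+9 = 24
ES_H = 19; EF_H = 19+5 = 24
ES_I = 19; EF_I = 19+16 = 35
ES_J = max(EF_F=18, EF_G=24, EF_H=24, EF_I=35) = 35; EF_J = 35+15 = 50
Expected project duration μ = 50 hours. Critical path: B → E → I → J.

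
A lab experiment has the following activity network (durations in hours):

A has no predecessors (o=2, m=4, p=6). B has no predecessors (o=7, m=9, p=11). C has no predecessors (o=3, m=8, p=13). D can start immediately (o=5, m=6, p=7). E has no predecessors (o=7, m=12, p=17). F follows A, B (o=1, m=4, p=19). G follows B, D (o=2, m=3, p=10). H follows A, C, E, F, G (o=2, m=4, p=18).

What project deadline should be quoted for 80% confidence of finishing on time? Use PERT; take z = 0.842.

te_A = (2 + 4·4 + 6)/6 = 24/6 = 4; σ²_A = ((6−2)/6)² = 0.444
te_B = (7 + 4·9 + 11)/6 = 54/6 = 9; σ²_B = ((11−7)/6)² = 0.444
te_C = (3 + 4·8 + 13)/6 = 48/6 = 8; σ²_C = ((13−3)/6)² = 2.778
te_D = (5 + 4·6 + 7)/6 = 36/6 = 6; σ²_D = ((7−5)/6)² = 0.111
te_E = (7 + 4·12 + 17)/6 = 72/6 = 12; σ²_E = ((17−7)/6)² = 2.778
te_F = (1 + 4·4 + 19)/6 = 36/6 = 6; σ²_F = ((19−1)/6)² = 9.000
te_G = (2 + 4·3 + 10)/6 = 24/6 = 4; σ²_G = ((10−2)/6)² = 1.778
te_H = (2 + 4·4 + 18)/6 = 36/6 = 6; σ²_H = ((18−2)/6)² = 7.111

Forward pass:
ES_A = 0; EF_A = 4
ES_B = 0; EF_B = 9
ES_C = 0; EF_C = 8
ES_D = 0; EF_D = 6
ES_E = 0; EF_E = 12
ES_F = max(EF_A=4, EF_B=9) = 9; EF_F = 9+6 = 15
ES_G = max(EF_B=9, EF_D=6) = 9; EF_G = 9+4 = 13
ES_H = max(EF_A=4, EF_C=8, EF_E=12, EF_F=15, EF_G=13) = 15; EF_H = 15+6 = 21
Expected project duration μ = 21 hours. Critical path: B → F → H.

Variance along critical path = 0.444 + 9.000 + 7.111 = 16.556; σ = 4.069 hours.
D = μ + z·σ = 21 + 0.842·4.069 = 24.4 hours

24.4 hours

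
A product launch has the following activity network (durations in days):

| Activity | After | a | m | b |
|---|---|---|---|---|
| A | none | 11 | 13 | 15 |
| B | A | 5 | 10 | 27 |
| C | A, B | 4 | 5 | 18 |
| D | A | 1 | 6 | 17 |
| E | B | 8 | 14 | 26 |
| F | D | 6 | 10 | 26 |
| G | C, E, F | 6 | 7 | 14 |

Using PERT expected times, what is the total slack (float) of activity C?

te_A = (11 + 4·13 + 15)/6 = 78/6 = 13
te_B = (5 + 4·10 + 27)/6 = 72/6 = 12
te_C = (4 + 4·5 + 18)/6 = 42/6 = 7
te_D = (1 + 4·6 + 17)/6 = 42/6 = 7
te_E = (8 + 4·14 + 26)/6 = 90/6 = 15
te_F = (6 + 4·10 + 26)/6 = 72/6 = 12
te_G = (6 + 4·7 + 14)/6 = 48/6 = 8

Forward pass:
ES_A = 0; EF_A = 13
ES_B = 13; EF_B = 13+12 = 25
ES_C = max(EF_A=13, EF_B=25) = 25; EF_C = 25+7 = 32
ES_D = 13; EF_D = 13+7 = 20
ES_E = 25; EF_E = 25+15 = 40
ES_F = 20; EF_F = 20+12 = 32
ES_G = max(EF_C=32, EF_E=40, EF_F=32) = 40; EF_G = 40+8 = 48
Expected project duration μ = 48 days. Critical path: A → B → E → G.

Backward pass:
LF_G = 48; LS_G = 48−8 = 40
LF_F = LS_G = 40; LS_F = 40−12 = 28
LF_E = LS_G = 40; LS_E = 40−15 = 25
LF_D = LS_F = 28; LS_D = 28−7 = 21
LF_C = LS_G = 40; LS_C = 40−7 = 33
LF_B = min(LS_C=33, LS_E=25) = 25; LS_B = 25−12 = 13
LF_A = min(LS_B=13, LS_C=33, LS_D=21) = 13; LS_A = 13−13 = 0
Slack_C = LS_C − ES_C = 33 − 25 = 8

8 days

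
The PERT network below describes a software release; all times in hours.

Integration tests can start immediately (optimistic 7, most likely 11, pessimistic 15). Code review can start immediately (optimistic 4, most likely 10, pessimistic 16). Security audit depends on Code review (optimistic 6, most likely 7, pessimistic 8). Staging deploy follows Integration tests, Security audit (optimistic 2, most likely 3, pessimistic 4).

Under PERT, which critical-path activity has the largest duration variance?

te_Integration tests = (7 + 4·11 + 15)/6 = 66/6 = 11; σ²_Integration tests = ((15−7)/6)² = 1.778
te_Code review = (4 + 4·10 + 16)/6 = 60/6 = 10; σ²_Code review = ((16−4)/6)² = 4.000
te_Security audit = (6 + 4·7 + 8)/6 = 42/6 = 7; σ²_Security audit = ((8−6)/6)² = 0.111
te_Staging deploy = (2 + 4·3 + 4)/6 = 18/6 = 3; σ²_Staging deploy = ((4−2)/6)² = 0.111

Forward pass:
ES_Integration tests = 0; EF_Integration tests = 11
ES_Code review = 0; EF_Code review = 10
ES_Security audit = 10; EF_Security audit = 10+7 = 17
ES_Staging deploy = max(EF_Integration tests=11, EF_Security audit=17) = 17; EF_Staging deploy = 17+3 = 20
Expected project duration μ = 20 hours. Critical path: Code review → Security audit → Staging deploy.

Variances on critical path: σ²_Code review=4.000, σ²_Security audit=0.111, σ²_Staging deploy=0.111.
Largest is σ²_Code review = 4.000.

Code review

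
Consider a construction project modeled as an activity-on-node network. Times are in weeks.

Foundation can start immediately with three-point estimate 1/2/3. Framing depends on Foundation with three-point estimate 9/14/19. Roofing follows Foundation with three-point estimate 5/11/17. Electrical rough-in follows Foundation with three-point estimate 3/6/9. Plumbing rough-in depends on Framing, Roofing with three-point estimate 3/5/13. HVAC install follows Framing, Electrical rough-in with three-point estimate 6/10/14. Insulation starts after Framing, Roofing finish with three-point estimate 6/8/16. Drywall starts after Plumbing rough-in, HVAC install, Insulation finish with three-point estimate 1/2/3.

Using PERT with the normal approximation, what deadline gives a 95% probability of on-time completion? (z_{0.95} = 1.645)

te_Foundation = (1 + 4·2 + 3)/6 = 12/6 = 2; σ²_Foundation = ((3−1)/6)² = 0.111
te_Framing = (9 + 4·14 + 19)/6 = 84/6 = 14; σ²_Framing = ((19−9)/6)² = 2.778
te_Roofing = (5 + 4·11 + 17)/6 = 66/6 = 11; σ²_Roofing = ((17−5)/6)² = 4.000
te_Electrical rough-in = (3 + 4·6 + 9)/6 = 36/6 = 6; σ²_Electrical rough-in = ((9−3)/6)² = 1.000
te_Plumbing rough-in = (3 + 4·5 + 13)/6 = 36/6 = 6; σ²_Plumbing rough-in = ((13−3)/6)² = 2.778
te_HVAC install = (6 + 4·10 + 14)/6 = 60/6 = 10; σ²_HVAC install = ((14−6)/6)² = 1.778
te_Insulation = (6 + 4·8 + 16)/6 = 54/6 = 9; σ²_Insulation = ((16−6)/6)² = 2.778
te_Drywall = (1 + 4·2 + 3)/6 = 12/6 = 2; σ²_Drywall = ((3−1)/6)² = 0.111

Forward pass:
ES_Foundation = 0; EF_Foundation = 2
ES_Framing = 2; EF_Framing = 2+14 = 16
ES_Roofing = 2; EF_Roofing = 2+11 = 13
ES_Electrical rough-in = 2; EF_Electrical rough-in = 2+6 = 8
ES_Plumbing rough-in = max(EF_Framing=16, EF_Roofing=13) = 16; EF_Plumbing rough-in = 16+6 = 22
ES_HVAC install = max(EF_Framing=16, EF_Electrical rough-in=8) = 16; EF_HVAC install = 16+10 = 26
ES_Insulation = max(EF_Framing=16, EF_Roofing=13) = 16; EF_Insulation = 16+9 = 25
ES_Drywall = max(EF_Plumbing rough-in=22, EF_HVAC install=26, EF_Insulation=25) = 26; EF_Drywall = 26+2 = 28
Expected project duration μ = 28 weeks. Critical path: Foundation → Framing → HVAC install → Drywall.

Variance along critical path = 0.111 + 2.778 + 1.778 + 0.111 = 4.778; σ = 2.186 weeks.
D = μ + z·σ = 28 + 1.645·2.186 = 31.6 weeks

31.6 weeks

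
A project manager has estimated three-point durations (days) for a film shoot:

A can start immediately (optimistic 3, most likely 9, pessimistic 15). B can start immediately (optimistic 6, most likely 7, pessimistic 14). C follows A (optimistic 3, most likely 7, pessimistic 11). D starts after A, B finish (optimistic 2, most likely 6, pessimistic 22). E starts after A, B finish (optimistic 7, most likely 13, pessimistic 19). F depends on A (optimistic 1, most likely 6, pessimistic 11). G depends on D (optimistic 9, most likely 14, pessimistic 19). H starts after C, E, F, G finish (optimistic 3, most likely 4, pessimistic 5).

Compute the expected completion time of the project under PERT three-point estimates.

35 days

te_A = (3 + 4·9 + 15)/6 = 54/6 = 9
te_B = (6 + 4·7 + 14)/6 = 48/6 = 8
te_C = (3 + 4·7 + 11)/6 = 42/6 = 7
te_D = (2 + 4·6 + 22)/6 = 48/6 = 8
te_E = (7 + 4·13 + 19)/6 = 78/6 = 13
te_F = (1 + 4·6 + 11)/6 = 36/6 = 6
te_G = (9 + 4·14 + 19)/6 = 84/6 = 14
te_H = (3 + 4·4 + 5)/6 = 24/6 = 4

Forward pass:
ES_A = 0; EF_A = 9
ES_B = 0; EF_B = 8
ES_C = 9; EF_C = 9+7 = 16
ES_D = max(EF_A=9, EF_B=8) = 9; EF_D = 9+8 = 17
ES_E = max(EF_A=9, EF_B=8) = 9; EF_E = 9+13 = 22
ES_F = 9; EF_F = 9+6 = 15
ES_G = 17; EF_G = 17+14 = 31
ES_H = max(EF_C=16, EF_E=22, EF_F=15, EF_G=31) = 31; EF_H = 31+4 = 35
Expected project duration μ = 35 days. Critical path: A → D → G → H.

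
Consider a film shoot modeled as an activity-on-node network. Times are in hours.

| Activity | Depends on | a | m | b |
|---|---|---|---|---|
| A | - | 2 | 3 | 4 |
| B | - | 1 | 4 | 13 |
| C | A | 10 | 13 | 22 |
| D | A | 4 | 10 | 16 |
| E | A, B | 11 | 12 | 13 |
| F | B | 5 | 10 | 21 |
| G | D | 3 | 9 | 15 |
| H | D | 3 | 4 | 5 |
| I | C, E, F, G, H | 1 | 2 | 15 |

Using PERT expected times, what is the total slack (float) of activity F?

te_A = (2 + 4·3 + 4)/6 = 18/6 = 3
te_B = (1 + 4·4 + 13)/6 = 30/6 = 5
te_C = (10 + 4·13 + 22)/6 = 84/6 = 14
te_D = (4 + 4·10 + 16)/6 = 60/6 = 10
te_E = (11 + 4·12 + 13)/6 = 72/6 = 12
te_F = (5 + 4·10 + 21)/6 = 66/6 = 11
te_G = (3 + 4·9 + 15)/6 = 54/6 = 9
te_H = (3 + 4·4 + 5)/6 = 24/6 = 4
te_I = (1 + 4·2 + 15)/6 = 24/6 = 4

Forward pass:
ES_A = 0; EF_A = 3
ES_B = 0; EF_B = 5
ES_C = 3; EF_C = 3+14 = 17
ES_D = 3; EF_D = 3+10 = 13
ES_E = max(EF_A=3, EF_B=5) = 5; EF_E = 5+12 = 17
ES_F = 5; EF_F = 5+11 = 16
ES_G = 13; EF_G = 13+9 = 22
ES_H = 13; EF_H = 13+4 = 17
ES_I = max(EF_C=17, EF_E=17, EF_F=16, EF_G=22, EF_H=17) = 22; EF_I = 22+4 = 26
Expected project duration μ = 26 hours. Critical path: A → D → G → I.

Backward pass:
LF_I = 26; LS_I = 26−4 = 22
LF_H = LS_I = 22; LS_H = 22−4 = 18
LF_G = LS_I = 22; LS_G = 22−9 = 13
LF_F = LS_I = 22; LS_F = 22−11 = 11
LF_E = LS_I = 22; LS_E = 22−12 = 10
LF_D = min(LS_G=13, LS_H=18) = 13; LS_D = 13−10 = 3
LF_C = LS_I = 22; LS_C = 22−14 = 8
LF_B = min(LS_E=10, LS_F=11) = 10; LS_B = 10−5 = 5
LF_A = min(LS_C=8, LS_D=3, LS_E=10) = 3; LS_A = 3−3 = 0
Slack_F = LS_F − ES_F = 11 − 5 = 6

6 hours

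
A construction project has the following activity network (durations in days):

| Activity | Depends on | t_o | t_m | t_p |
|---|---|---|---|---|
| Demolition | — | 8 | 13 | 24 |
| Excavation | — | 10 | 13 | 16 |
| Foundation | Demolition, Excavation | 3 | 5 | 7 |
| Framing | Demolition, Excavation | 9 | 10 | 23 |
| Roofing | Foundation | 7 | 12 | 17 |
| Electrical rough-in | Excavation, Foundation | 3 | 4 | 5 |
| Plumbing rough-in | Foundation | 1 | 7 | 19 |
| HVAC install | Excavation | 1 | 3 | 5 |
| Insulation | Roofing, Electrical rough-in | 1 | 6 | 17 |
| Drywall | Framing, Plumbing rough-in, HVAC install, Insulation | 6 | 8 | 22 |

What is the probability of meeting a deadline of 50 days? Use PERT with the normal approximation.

te_Demolition = (8 + 4·13 + 24)/6 = 84/6 = 14; σ²_Demolition = ((24−8)/6)² = 7.111
te_Excavation = (10 + 4·13 + 16)/6 = 78/6 = 13; σ²_Excavation = ((16−10)/6)² = 1.000
te_Foundation = (3 + 4·5 + 7)/6 = 30/6 = 5; σ²_Foundation = ((7−3)/6)² = 0.444
te_Framing = (9 + 4·10 + 23)/6 = 72/6 = 12; σ²_Framing = ((23−9)/6)² = 5.444
te_Roofing = (7 + 4·12 + 17)/6 = 72/6 = 12; σ²_Roofing = ((17−7)/6)² = 2.778
te_Electrical rough-in = (3 + 4·4 + 5)/6 = 24/6 = 4; σ²_Electrical rough-in = ((5−3)/6)² = 0.111
te_Plumbing rough-in = (1 + 4·7 + 19)/6 = 48/6 = 8; σ²_Plumbing rough-in = ((19−1)/6)² = 9.000
te_HVAC install = (1 + 4·3 + 5)/6 = 18/6 = 3; σ²_HVAC install = ((5−1)/6)² = 0.444
te_Insulation = (1 + 4·6 + 17)/6 = 42/6 = 7; σ²_Insulation = ((17−1)/6)² = 7.111
te_Drywall = (6 + 4·8 + 22)/6 = 60/6 = 10; σ²_Drywall = ((22−6)/6)² = 7.111

Forward pass:
ES_Demolition = 0; EF_Demolition = 14
ES_Excavation = 0; EF_Excavation = 13
ES_Foundation = max(EF_Demolition=14, EF_Excavation=13) = 14; EF_Foundation = 14+5 = 19
ES_Framing = max(EF_Demolition=14, EF_Excavation=13) = 14; EF_Framing = 14+12 = 26
ES_Roofing = 19; EF_Roofing = 19+12 = 31
ES_Electrical rough-in = max(EF_Excavation=13, EF_Foundation=19) = 19; EF_Electrical rough-in = 19+4 = 23
ES_Plumbing rough-in = 19; EF_Plumbing rough-in = 19+8 = 27
ES_HVAC install = 13; EF_HVAC install = 13+3 = 16
ES_Insulation = max(EF_Roofing=31, EF_Electrical rough-in=23) = 31; EF_Insulation = 31+7 = 38
ES_Drywall = max(EF_Framing=26, EF_Plumbing rough-in=27, EF_HVAC install=16, EF_Insulation=38) = 38; EF_Drywall = 38+10 = 48
Expected project duration μ = 48 days. Critical path: Demolition → Foundation → Roofing → Insulation → Drywall.

Variance along critical path = 7.111 + 0.444 + 2.778 + 7.111 + 7.111 = 24.556; σ = √24.556 = 4.955 days.
Z = (50 − 48) / 4.955 = 0.404
P(T ≤ 50) = Φ(0.404) ≈ 0.657

0.657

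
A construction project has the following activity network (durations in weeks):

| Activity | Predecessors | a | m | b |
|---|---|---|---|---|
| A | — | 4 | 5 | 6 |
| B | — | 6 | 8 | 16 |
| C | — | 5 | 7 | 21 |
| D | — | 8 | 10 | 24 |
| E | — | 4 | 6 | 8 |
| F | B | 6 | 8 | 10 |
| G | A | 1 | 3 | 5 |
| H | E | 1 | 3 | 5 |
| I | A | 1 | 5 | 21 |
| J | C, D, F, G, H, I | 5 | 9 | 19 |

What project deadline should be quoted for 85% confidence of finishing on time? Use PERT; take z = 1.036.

30.0 weeks

te_A = (4 + 4·5 + 6)/6 = 30/6 = 5; σ²_A = ((6−4)/6)² = 0.111
te_B = (6 + 4·8 + 16)/6 = 54/6 = 9; σ²_B = ((16−6)/6)² = 2.778
te_C = (5 + 4·7 + 21)/6 = 54/6 = 9; σ²_C = ((21−5)/6)² = 7.111
te_D = (8 + 4·10 + 24)/6 = 72/6 = 12; σ²_D = ((24−8)/6)² = 7.111
te_E = (4 + 4·6 + 8)/6 = 36/6 = 6; σ²_E = ((8−4)/6)² = 0.444
te_F = (6 + 4·8 + 10)/6 = 48/6 = 8; σ²_F = ((10−6)/6)² = 0.444
te_G = (1 + 4·3 + 5)/6 = 18/6 = 3; σ²_G = ((5−1)/6)² = 0.444
te_H = (1 + 4·3 + 5)/6 = 18/6 = 3; σ²_H = ((5−1)/6)² = 0.444
te_I = (1 + 4·5 + 21)/6 = 42/6 = 7; σ²_I = ((21−1)/6)² = 11.111
te_J = (5 + 4·9 + 19)/6 = 60/6 = 10; σ²_J = ((19−5)/6)² = 5.444

Forward pass:
ES_A = 0; EF_A = 5
ES_B = 0; EF_B = 9
ES_C = 0; EF_C = 9
ES_D = 0; EF_D = 12
ES_E = 0; EF_E = 6
ES_F = 9; EF_F = 9+8 = 17
ES_G = 5; EF_G = 5+3 = 8
ES_H = 6; EF_H = 6+3 = 9
ES_I = 5; EF_I = 5+7 = 12
ES_J = max(EF_C=9, EF_D=12, EF_F=17, EF_G=8, EF_H=9, EF_I=12) = 17; EF_J = 17+10 = 27
Expected project duration μ = 27 weeks. Critical path: B → F → J.

Variance along critical path = 2.778 + 0.444 + 5.444 = 8.667; σ = 2.944 weeks.
D = μ + z·σ = 27 + 1.036·2.944 = 30.0 weeks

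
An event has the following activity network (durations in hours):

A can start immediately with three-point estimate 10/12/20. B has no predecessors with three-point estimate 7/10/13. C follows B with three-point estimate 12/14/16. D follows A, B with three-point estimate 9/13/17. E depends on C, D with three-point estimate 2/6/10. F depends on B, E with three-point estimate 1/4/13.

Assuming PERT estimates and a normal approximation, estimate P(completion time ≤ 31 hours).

0.031

te_A = (10 + 4·12 + 20)/6 = 78/6 = 13; σ²_A = ((20−10)/6)² = 2.778
te_B = (7 + 4·10 + 13)/6 = 60/6 = 10; σ²_B = ((13−7)/6)² = 1.000
te_C = (12 + 4·14 + 16)/6 = 84/6 = 14; σ²_C = ((16−12)/6)² = 0.444
te_D = (9 + 4·13 + 17)/6 = 78/6 = 13; σ²_D = ((17−9)/6)² = 1.778
te_E = (2 + 4·6 + 10)/6 = 36/6 = 6; σ²_E = ((10−2)/6)² = 1.778
te_F = (1 + 4·4 + 13)/6 = 30/6 = 5; σ²_F = ((13−1)/6)² = 4.000

Forward pass:
ES_A = 0; EF_A = 13
ES_B = 0; EF_B = 10
ES_C = 10; EF_C = 10+14 = 24
ES_D = max(EF_A=13, EF_B=10) = 13; EF_D = 13+13 = 26
ES_E = max(EF_C=24, EF_D=26) = 26; EF_E = 26+6 = 32
ES_F = max(EF_B=10, EF_E=32) = 32; EF_F = 32+5 = 37
Expected project duration μ = 37 hours. Critical path: A → D → E → F.

Variance along critical path = 2.778 + 1.778 + 1.778 + 4.000 = 10.333; σ = √10.333 = 3.215 hours.
Z = (31 − 37) / 3.215 = -1.867
P(T ≤ 31) = Φ(-1.867) ≈ 0.031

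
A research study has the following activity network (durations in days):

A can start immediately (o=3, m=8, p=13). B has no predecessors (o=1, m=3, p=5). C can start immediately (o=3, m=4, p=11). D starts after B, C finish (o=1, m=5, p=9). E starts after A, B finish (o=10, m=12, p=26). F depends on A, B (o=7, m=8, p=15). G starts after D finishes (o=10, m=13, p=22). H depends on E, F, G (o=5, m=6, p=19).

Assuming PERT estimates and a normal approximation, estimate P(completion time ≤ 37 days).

te_A = (3 + 4·8 + 13)/6 = 48/6 = 8; σ²_A = ((13−3)/6)² = 2.778
te_B = (1 + 4·3 + 5)/6 = 18/6 = 3; σ²_B = ((5−1)/6)² = 0.444
te_C = (3 + 4·4 + 11)/6 = 30/6 = 5; σ²_C = ((11−3)/6)² = 1.778
te_D = (1 + 4·5 + 9)/6 = 30/6 = 5; σ²_D = ((9−1)/6)² = 1.778
te_E = (10 + 4·12 + 26)/6 = 84/6 = 14; σ²_E = ((26−10)/6)² = 7.111
te_F = (7 + 4·8 + 15)/6 = 54/6 = 9; σ²_F = ((15−7)/6)² = 1.778
te_G = (10 + 4·13 + 22)/6 = 84/6 = 14; σ²_G = ((22−10)/6)² = 4.000
te_H = (5 + 4·6 + 19)/6 = 48/6 = 8; σ²_H = ((19−5)/6)² = 5.444

Forward pass:
ES_A = 0; EF_A = 8
ES_B = 0; EF_B = 3
ES_C = 0; EF_C = 5
ES_D = max(EF_B=3, EF_C=5) = 5; EF_D = 5+5 = 10
ES_E = max(EF_A=8, EF_B=3) = 8; EF_E = 8+14 = 22
ES_F = max(EF_A=8, EF_B=3) = 8; EF_F = 8+9 = 17
ES_G = 10; EF_G = 10+14 = 24
ES_H = max(EF_E=22, EF_F=17, EF_G=24) = 24; EF_H = 24+8 = 32
Expected project duration μ = 32 days. Critical path: C → D → G → H.

Variance along critical path = 1.778 + 1.778 + 4.000 + 5.444 = 13.000; σ = √13.000 = 3.606 days.
Z = (37 − 32) / 3.606 = 1.387
P(T ≤ 37) = Φ(1.387) ≈ 0.917

0.917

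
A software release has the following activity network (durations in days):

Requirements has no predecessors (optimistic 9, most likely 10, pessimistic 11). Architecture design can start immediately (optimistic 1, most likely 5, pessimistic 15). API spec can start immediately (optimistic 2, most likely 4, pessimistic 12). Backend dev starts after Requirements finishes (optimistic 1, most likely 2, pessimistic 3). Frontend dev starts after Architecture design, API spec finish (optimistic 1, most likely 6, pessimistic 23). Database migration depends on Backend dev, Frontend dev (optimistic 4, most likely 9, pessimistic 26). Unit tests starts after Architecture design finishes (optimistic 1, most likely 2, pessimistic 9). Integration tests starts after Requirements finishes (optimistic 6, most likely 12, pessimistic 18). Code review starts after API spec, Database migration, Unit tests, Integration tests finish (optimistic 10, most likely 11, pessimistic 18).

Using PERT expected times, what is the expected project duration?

te_Requirements = (9 + 4·10 + 11)/6 = 60/6 = 10
te_Architecture design = (1 + 4·5 + 15)/6 = 36/6 = 6
te_API spec = (2 + 4·4 + 12)/6 = 30/6 = 5
te_Backend dev = (1 + 4·2 + 3)/6 = 12/6 = 2
te_Frontend dev = (1 + 4·6 + 23)/6 = 48/6 = 8
te_Database migration = (4 + 4·9 + 26)/6 = 66/6 = 11
te_Unit tests = (1 + 4·2 + 9)/6 = 18/6 = 3
te_Integration tests = (6 + 4·12 + 18)/6 = 72/6 = 12
te_Code review = (10 + 4·11 + 18)/6 = 72/6 = 12

Forward pass:
ES_Requirements = 0; EF_Requirements = 10
ES_Architecture design = 0; EF_Architecture design = 6
ES_API spec = 0; EF_API spec = 5
ES_Backend dev = 10; EF_Backend dev = 10+2 = 12
ES_Frontend dev = max(EF_Architecture design=6, EF_API spec=5) = 6; EF_Frontend dev = 6+8 = 14
ES_Database migration = max(EF_Backend dev=12, EF_Frontend dev=14) = 14; EF_Database migration = 14+11 = 25
ES_Unit tests = 6; EF_Unit tests = 6+3 = 9
ES_Integration tests = 10; EF_Integration tests = 10+12 = 22
ES_Code review = max(EF_API spec=5, EF_Database migration=25, EF_Unit tests=9, EF_Integration tests=22) = 25; EF_Code review = 25+12 = 37
Expected project duration μ = 37 days. Critical path: Architecture design → Frontend dev → Database migration → Code review.

37 days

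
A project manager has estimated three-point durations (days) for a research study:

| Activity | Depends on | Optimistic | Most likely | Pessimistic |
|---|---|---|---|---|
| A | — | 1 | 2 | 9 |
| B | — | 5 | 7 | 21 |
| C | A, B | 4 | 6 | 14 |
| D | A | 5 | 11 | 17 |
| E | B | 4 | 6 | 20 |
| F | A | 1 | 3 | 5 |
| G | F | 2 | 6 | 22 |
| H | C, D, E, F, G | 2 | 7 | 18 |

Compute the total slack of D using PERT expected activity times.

3 days

te_A = (1 + 4·2 + 9)/6 = 18/6 = 3
te_B = (5 + 4·7 + 21)/6 = 54/6 = 9
te_C = (4 + 4·6 + 14)/6 = 42/6 = 7
te_D = (5 + 4·11 + 17)/6 = 66/6 = 11
te_E = (4 + 4·6 + 20)/6 = 48/6 = 8
te_F = (1 + 4·3 + 5)/6 = 18/6 = 3
te_G = (2 + 4·6 + 22)/6 = 48/6 = 8
te_H = (2 + 4·7 + 18)/6 = 48/6 = 8

Forward pass:
ES_A = 0; EF_A = 3
ES_B = 0; EF_B = 9
ES_C = max(EF_A=3, EF_B=9) = 9; EF_C = 9+7 = 16
ES_D = 3; EF_D = 3+11 = 14
ES_E = 9; EF_E = 9+8 = 17
ES_F = 3; EF_F = 3+3 = 6
ES_G = 6; EF_G = 6+8 = 14
ES_H = max(EF_C=16, EF_D=14, EF_E=17, EF_F=6, EF_G=14) = 17; EF_H = 17+8 = 25
Expected project duration μ = 25 days. Critical path: B → E → H.

Backward pass:
LF_H = 25; LS_H = 25−8 = 17
LF_G = LS_H = 17; LS_G = 17−8 = 9
LF_F = min(LS_G=9, LS_H=17) = 9; LS_F = 9−3 = 6
LF_E = LS_H = 17; LS_E = 17−8 = 9
LF_D = LS_H = 17; LS_D = 17−11 = 6
LF_C = LS_H = 17; LS_C = 17−7 = 10
LF_B = min(LS_C=10, LS_E=9) = 9; LS_B = 9−9 = 0
LF_A = min(LS_C=10, LS_D=6, LS_F=6) = 6; LS_A = 6−3 = 3
Slack_D = LS_D − ES_D = 6 − 3 = 3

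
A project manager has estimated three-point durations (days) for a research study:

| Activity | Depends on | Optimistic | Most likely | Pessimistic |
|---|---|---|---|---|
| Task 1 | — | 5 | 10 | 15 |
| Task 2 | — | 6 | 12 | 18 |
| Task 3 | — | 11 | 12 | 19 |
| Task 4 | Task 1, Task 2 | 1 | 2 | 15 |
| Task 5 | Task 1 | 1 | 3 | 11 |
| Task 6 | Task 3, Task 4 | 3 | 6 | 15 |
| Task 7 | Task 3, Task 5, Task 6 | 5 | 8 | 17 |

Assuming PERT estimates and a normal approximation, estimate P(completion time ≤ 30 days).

0.316

te_Task 1 = (5 + 4·10 + 15)/6 = 60/6 = 10; σ²_Task 1 = ((15−5)/6)² = 2.778
te_Task 2 = (6 + 4·12 + 18)/6 = 72/6 = 12; σ²_Task 2 = ((18−6)/6)² = 4.000
te_Task 3 = (11 + 4·12 + 19)/6 = 78/6 = 13; σ²_Task 3 = ((19−11)/6)² = 1.778
te_Task 4 = (1 + 4·2 + 15)/6 = 24/6 = 4; σ²_Task 4 = ((15−1)/6)² = 5.444
te_Task 5 = (1 + 4·3 + 11)/6 = 24/6 = 4; σ²_Task 5 = ((11−1)/6)² = 2.778
te_Task 6 = (3 + 4·6 + 15)/6 = 42/6 = 7; σ²_Task 6 = ((15−3)/6)² = 4.000
te_Task 7 = (5 + 4·8 + 17)/6 = 54/6 = 9; σ²_Task 7 = ((17−5)/6)² = 4.000

Forward pass:
ES_Task 1 = 0; EF_Task 1 = 10
ES_Task 2 = 0; EF_Task 2 = 12
ES_Task 3 = 0; EF_Task 3 = 13
ES_Task 4 = max(EF_Task 1=10, EF_Task 2=12) = 12; EF_Task 4 = 12+4 = 16
ES_Task 5 = 10; EF_Task 5 = 10+4 = 14
ES_Task 6 = max(EF_Task 3=13, EF_Task 4=16) = 16; EF_Task 6 = 16+7 = 23
ES_Task 7 = max(EF_Task 3=13, EF_Task 5=14, EF_Task 6=23) = 23; EF_Task 7 = 23+9 = 32
Expected project duration μ = 32 days. Critical path: Task 2 → Task 4 → Task 6 → Task 7.

Variance along critical path = 4.000 + 5.444 + 4.000 + 4.000 = 17.444; σ = √17.444 = 4.177 days.
Z = (30 − 32) / 4.177 = -0.479
P(T ≤ 30) = Φ(-0.479) ≈ 0.316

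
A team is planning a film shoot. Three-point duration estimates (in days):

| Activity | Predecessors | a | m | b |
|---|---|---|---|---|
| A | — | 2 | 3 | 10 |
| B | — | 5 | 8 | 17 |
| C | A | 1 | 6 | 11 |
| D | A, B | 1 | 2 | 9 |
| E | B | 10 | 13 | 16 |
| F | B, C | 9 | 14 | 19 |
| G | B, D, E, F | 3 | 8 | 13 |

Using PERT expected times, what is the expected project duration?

32 days

te_A = (2 + 4·3 + 10)/6 = 24/6 = 4
te_B = (5 + 4·8 + 17)/6 = 54/6 = 9
te_C = (1 + 4·6 + 11)/6 = 36/6 = 6
te_D = (1 + 4·2 + 9)/6 = 18/6 = 3
te_E = (10 + 4·13 + 16)/6 = 78/6 = 13
te_F = (9 + 4·14 + 19)/6 = 84/6 = 14
te_G = (3 + 4·8 + 13)/6 = 48/6 = 8

Forward pass:
ES_A = 0; EF_A = 4
ES_B = 0; EF_B = 9
ES_C = 4; EF_C = 4+6 = 10
ES_D = max(EF_A=4, EF_B=9) = 9; EF_D = 9+3 = 12
ES_E = 9; EF_E = 9+13 = 22
ES_F = max(EF_B=9, EF_C=10) = 10; EF_F = 10+14 = 24
ES_G = max(EF_B=9, EF_D=12, EF_E=22, EF_F=24) = 24; EF_G = 24+8 = 32
Expected project duration μ = 32 days. Critical path: A → C → F → G.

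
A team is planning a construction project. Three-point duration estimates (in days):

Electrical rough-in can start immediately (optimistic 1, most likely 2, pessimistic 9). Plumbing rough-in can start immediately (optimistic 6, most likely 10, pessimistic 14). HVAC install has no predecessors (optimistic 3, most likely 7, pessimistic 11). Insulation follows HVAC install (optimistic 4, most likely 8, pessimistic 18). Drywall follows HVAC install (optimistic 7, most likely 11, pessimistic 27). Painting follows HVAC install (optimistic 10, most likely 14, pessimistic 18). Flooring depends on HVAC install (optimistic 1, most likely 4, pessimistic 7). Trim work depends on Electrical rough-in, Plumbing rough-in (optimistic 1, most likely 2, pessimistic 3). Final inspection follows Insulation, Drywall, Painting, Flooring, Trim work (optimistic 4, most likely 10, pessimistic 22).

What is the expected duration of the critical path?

te_Electrical rough-in = (1 + 4·2 + 9)/6 = 18/6 = 3
te_Plumbing rough-in = (6 + 4·10 + 14)/6 = 60/6 = 10
te_HVAC install = (3 + 4·7 + 11)/6 = 42/6 = 7
te_Insulation = (4 + 4·8 + 18)/6 = 54/6 = 9
te_Drywall = (7 + 4·11 + 27)/6 = 78/6 = 13
te_Painting = (10 + 4·14 + 18)/6 = 84/6 = 14
te_Flooring = (1 + 4·4 + 7)/6 = 24/6 = 4
te_Trim work = (1 + 4·2 + 3)/6 = 12/6 = 2
te_Final inspection = (4 + 4·10 + 22)/6 = 66/6 = 11

Forward pass:
ES_Electrical rough-in = 0; EF_Electrical rough-in = 3
ES_Plumbing rough-in = 0; EF_Plumbing rough-in = 10
ES_HVAC install = 0; EF_HVAC install = 7
ES_Insulation = 7; EF_Insulation = 7+9 = 16
ES_Drywall = 7; EF_Drywall = 7+13 = 20
ES_Painting = 7; EF_Painting = 7+14 = 21
ES_Flooring = 7; EF_Flooring = 7+4 = 11
ES_Trim work = max(EF_Electrical rough-in=3, EF_Plumbing rough-in=10) = 10; EF_Trim work = 10+2 = 12
ES_Final inspection = max(EF_Insulation=16, EF_Drywall=20, EF_Painting=21, EF_Flooring=11, EF_Trim work=12) = 21; EF_Final inspection = 21+11 = 32
Expected project duration μ = 32 days. Critical path: HVAC install → Painting → Final inspection.

32 days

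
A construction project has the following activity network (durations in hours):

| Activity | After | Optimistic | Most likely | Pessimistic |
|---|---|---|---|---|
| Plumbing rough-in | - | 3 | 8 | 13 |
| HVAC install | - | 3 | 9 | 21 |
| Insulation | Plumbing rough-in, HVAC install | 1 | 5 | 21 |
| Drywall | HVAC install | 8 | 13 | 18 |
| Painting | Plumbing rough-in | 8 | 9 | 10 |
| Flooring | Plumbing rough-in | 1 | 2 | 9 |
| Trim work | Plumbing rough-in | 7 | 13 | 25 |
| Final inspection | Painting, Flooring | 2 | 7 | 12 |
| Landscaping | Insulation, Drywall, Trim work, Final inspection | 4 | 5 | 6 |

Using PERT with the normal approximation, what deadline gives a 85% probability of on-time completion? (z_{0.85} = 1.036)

31.5 hours

te_Plumbing rough-in = (3 + 4·8 + 13)/6 = 48/6 = 8; σ²_Plumbing rough-in = ((13−3)/6)² = 2.778
te_HVAC install = (3 + 4·9 + 21)/6 = 60/6 = 10; σ²_HVAC install = ((21−3)/6)² = 9.000
te_Insulation = (1 + 4·5 + 21)/6 = 42/6 = 7; σ²_Insulation = ((21−1)/6)² = 11.111
te_Drywall = (8 + 4·13 + 18)/6 = 78/6 = 13; σ²_Drywall = ((18−8)/6)² = 2.778
te_Painting = (8 + 4·9 + 10)/6 = 54/6 = 9; σ²_Painting = ((10−8)/6)² = 0.111
te_Flooring = (1 + 4·2 + 9)/6 = 18/6 = 3; σ²_Flooring = ((9−1)/6)² = 1.778
te_Trim work = (7 + 4·13 + 25)/6 = 84/6 = 14; σ²_Trim work = ((25−7)/6)² = 9.000
te_Final inspection = (2 + 4·7 + 12)/6 = 42/6 = 7; σ²_Final inspection = ((12−2)/6)² = 2.778
te_Landscaping = (4 + 4·5 + 6)/6 = 30/6 = 5; σ²_Landscaping = ((6−4)/6)² = 0.111

Forward pass:
ES_Plumbing rough-in = 0; EF_Plumbing rough-in = 8
ES_HVAC install = 0; EF_HVAC install = 10
ES_Insulation = max(EF_Plumbing rough-in=8, EF_HVAC install=10) = 10; EF_Insulation = 10+7 = 17
ES_Drywall = 10; EF_Drywall = 10+13 = 23
ES_Painting = 8; EF_Painting = 8+9 = 17
ES_Flooring = 8; EF_Flooring = 8+3 = 11
ES_Trim work = 8; EF_Trim work = 8+14 = 22
ES_Final inspection = max(EF_Painting=17, EF_Flooring=11) = 17; EF_Final inspection = 17+7 = 24
ES_Landscaping = max(EF_Insulation=17, EF_Drywall=23, EF_Trim work=22, EF_Final inspection=24) = 24; EF_Landscaping = 24+5 = 29
Expected project duration μ = 29 hours. Critical path: Plumbing rough-in → Painting → Final inspection → Landscaping.

Variance along critical path = 2.778 + 0.111 + 2.778 + 0.111 = 5.778; σ = 2.404 hours.
D = μ + z·σ = 29 + 1.036·2.404 = 31.5 hours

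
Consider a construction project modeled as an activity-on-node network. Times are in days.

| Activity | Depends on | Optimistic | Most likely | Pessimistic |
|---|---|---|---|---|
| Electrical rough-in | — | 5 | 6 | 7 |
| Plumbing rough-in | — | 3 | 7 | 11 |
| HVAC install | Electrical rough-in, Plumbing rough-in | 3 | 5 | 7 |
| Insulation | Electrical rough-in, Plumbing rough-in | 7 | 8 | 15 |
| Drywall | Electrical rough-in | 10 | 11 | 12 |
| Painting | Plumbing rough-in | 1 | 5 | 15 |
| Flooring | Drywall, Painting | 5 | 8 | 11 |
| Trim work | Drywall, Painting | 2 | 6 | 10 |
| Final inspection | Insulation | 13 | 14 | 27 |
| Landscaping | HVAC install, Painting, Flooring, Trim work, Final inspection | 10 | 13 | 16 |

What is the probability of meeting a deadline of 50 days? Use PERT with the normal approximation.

te_Electrical rough-in = (5 + 4·6 + 7)/6 = 36/6 = 6; σ²_Electrical rough-in = ((7−5)/6)² = 0.111
te_Plumbing rough-in = (3 + 4·7 + 11)/6 = 42/6 = 7; σ²_Plumbing rough-in = ((11−3)/6)² = 1.778
te_HVAC install = (3 + 4·5 + 7)/6 = 30/6 = 5; σ²_HVAC install = ((7−3)/6)² = 0.444
te_Insulation = (7 + 4·8 + 15)/6 = 54/6 = 9; σ²_Insulation = ((15−7)/6)² = 1.778
te_Drywall = (10 + 4·11 + 12)/6 = 66/6 = 11; σ²_Drywall = ((12−10)/6)² = 0.111
te_Painting = (1 + 4·5 + 15)/6 = 36/6 = 6; σ²_Painting = ((15−1)/6)² = 5.444
te_Flooring = (5 + 4·8 + 11)/6 = 48/6 = 8; σ²_Flooring = ((11−5)/6)² = 1.000
te_Trim work = (2 + 4·6 + 10)/6 = 36/6 = 6; σ²_Trim work = ((10−2)/6)² = 1.778
te_Final inspection = (13 + 4·14 + 27)/6 = 96/6 = 16; σ²_Final inspection = ((27−13)/6)² = 5.444
te_Landscaping = (10 + 4·13 + 16)/6 = 78/6 = 13; σ²_Landscaping = ((16−10)/6)² = 1.000

Forward pass:
ES_Electrical rough-in = 0; EF_Electrical rough-in = 6
ES_Plumbing rough-in = 0; EF_Plumbing rough-in = 7
ES_HVAC install = max(EF_Electrical rough-in=6, EF_Plumbing rough-in=7) = 7; EF_HVAC install = 7+5 = 12
ES_Insulation = max(EF_Electrical rough-in=6, EF_Plumbing rough-in=7) = 7; EF_Insulation = 7+9 = 16
ES_Drywall = 6; EF_Drywall = 6+11 = 17
ES_Painting = 7; EF_Painting = 7+6 = 13
ES_Flooring = max(EF_Drywall=17, EF_Painting=13) = 17; EF_Flooring = 17+8 = 25
ES_Trim work = max(EF_Drywall=17, EF_Painting=13) = 17; EF_Trim work = 17+6 = 23
ES_Final inspection = 16; EF_Final inspection = 16+16 = 32
ES_Landscaping = max(EF_HVAC install=12, EF_Painting=13, EF_Flooring=25, EF_Trim work=23, EF_Final inspection=32) = 32; EF_Landscaping = 32+13 = 45
Expected project duration μ = 45 days. Critical path: Plumbing rough-in → Insulation → Final inspection → Landscaping.

Variance along critical path = 1.778 + 1.778 + 5.444 + 1.000 = 10.000; σ = √10.000 = 3.162 days.
Z = (50 − 45) / 3.162 = 1.581
P(T ≤ 50) = Φ(1.581) ≈ 0.943

0.943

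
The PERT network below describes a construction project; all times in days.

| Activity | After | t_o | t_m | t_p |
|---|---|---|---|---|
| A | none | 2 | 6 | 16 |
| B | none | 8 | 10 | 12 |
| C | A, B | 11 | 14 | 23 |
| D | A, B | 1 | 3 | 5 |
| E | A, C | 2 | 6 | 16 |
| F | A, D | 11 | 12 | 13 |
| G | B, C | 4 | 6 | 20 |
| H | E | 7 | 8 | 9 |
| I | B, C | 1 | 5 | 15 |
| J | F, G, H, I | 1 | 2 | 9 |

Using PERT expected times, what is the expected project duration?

te_A = (2 + 4·6 + 16)/6 = 42/6 = 7
te_B = (8 + 4·10 + 12)/6 = 60/6 = 10
te_C = (11 + 4·14 + 23)/6 = 90/6 = 15
te_D = (1 + 4·3 + 5)/6 = 18/6 = 3
te_E = (2 + 4·6 + 16)/6 = 42/6 = 7
te_F = (11 + 4·12 + 13)/6 = 72/6 = 12
te_G = (4 + 4·6 + 20)/6 = 48/6 = 8
te_H = (7 + 4·8 + 9)/6 = 48/6 = 8
te_I = (1 + 4·5 + 15)/6 = 36/6 = 6
te_J = (1 + 4·2 + 9)/6 = 18/6 = 3

Forward pass:
ES_A = 0; EF_A = 7
ES_B = 0; EF_B = 10
ES_C = max(EF_A=7, EF_B=10) = 10; EF_C = 10+15 = 25
ES_D = max(EF_A=7, EF_B=10) = 10; EF_D = 10+3 = 13
ES_E = max(EF_A=7, EF_C=25) = 25; EF_E = 25+7 = 32
ES_F = max(EF_A=7, EF_D=13) = 13; EF_F = 13+12 = 25
ES_G = max(EF_B=10, EF_C=25) = 25; EF_G = 25+8 = 33
ES_H = 32; EF_H = 32+8 = 40
ES_I = max(EF_B=10, EF_C=25) = 25; EF_I = 25+6 = 31
ES_J = max(EF_F=25, EF_G=33, EF_H=40, EF_I=31) = 40; EF_J = 40+3 = 43
Expected project duration μ = 43 days. Critical path: B → C → E → H → J.

43 days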